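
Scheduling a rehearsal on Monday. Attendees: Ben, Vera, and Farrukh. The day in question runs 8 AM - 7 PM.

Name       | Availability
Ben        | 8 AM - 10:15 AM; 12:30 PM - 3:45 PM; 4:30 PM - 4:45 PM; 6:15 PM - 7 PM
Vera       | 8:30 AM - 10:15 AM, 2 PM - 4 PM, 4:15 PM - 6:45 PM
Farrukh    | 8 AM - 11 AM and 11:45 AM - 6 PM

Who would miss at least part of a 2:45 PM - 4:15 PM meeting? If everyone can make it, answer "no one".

Ben, Vera

Ben: not fully free for 14:45-16:15. Vera: not fully free for 14:45-16:15. Farrukh: free for 14:45-16:15.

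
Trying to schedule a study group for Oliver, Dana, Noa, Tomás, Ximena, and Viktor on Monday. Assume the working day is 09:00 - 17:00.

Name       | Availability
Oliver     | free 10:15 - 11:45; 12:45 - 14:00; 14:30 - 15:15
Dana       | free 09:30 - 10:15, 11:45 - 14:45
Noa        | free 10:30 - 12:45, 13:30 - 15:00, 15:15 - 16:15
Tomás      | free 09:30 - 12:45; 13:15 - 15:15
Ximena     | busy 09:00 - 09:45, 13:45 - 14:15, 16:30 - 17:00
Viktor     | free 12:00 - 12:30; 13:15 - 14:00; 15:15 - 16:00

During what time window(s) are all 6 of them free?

13:30-13:45

Oliver free: 10:15-11:45, 12:45-14:00, 14:30-15:15.
Dana free: 09:30-10:15, 11:45-14:45.
Noa free: 10:30-12:45, 13:30-15:00, 15:15-16:15.
Tomás free: 09:30-12:45, 13:15-15:15.
Ximena free: 09:45-13:45, 14:15-16:30 (invert busy blocks within the working day).
Viktor free: 12:00-12:30, 13:15-14:00, 15:15-16:00.
Oliver ∩ Dana: 12:45-14:00, 14:30-14:45.
Oliver ∩ Dana ∩ Noa: 13:30-14:00, 14:30-14:45.
Oliver ∩ Dana ∩ Noa ∩ Tomás: 13:30-14:00, 14:30-14:45.
Oliver ∩ Dana ∩ Noa ∩ Tomás ∩ Ximena: 13:30-13:45, 14:30-14:45.
Oliver ∩ Dana ∩ Noa ∩ Tomás ∩ Ximena ∩ Viktor: 13:30-13:45.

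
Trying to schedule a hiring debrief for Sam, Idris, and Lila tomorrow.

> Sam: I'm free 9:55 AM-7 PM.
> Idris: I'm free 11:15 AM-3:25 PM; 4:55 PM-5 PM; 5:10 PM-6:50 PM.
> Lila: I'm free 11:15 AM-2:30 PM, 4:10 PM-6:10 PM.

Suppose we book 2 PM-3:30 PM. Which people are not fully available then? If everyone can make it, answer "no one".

Idris, Lila

Sam: free for 14:00-15:30. Idris: not fully free for 14:00-15:30. Lila: not fully free for 14:00-15:30.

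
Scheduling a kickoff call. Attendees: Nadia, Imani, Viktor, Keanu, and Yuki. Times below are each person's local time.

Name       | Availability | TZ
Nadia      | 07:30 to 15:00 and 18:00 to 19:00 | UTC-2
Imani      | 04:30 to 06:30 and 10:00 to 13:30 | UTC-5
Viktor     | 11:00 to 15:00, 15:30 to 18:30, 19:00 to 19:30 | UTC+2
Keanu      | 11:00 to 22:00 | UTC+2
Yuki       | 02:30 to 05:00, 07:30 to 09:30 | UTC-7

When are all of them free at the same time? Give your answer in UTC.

Nadia in UTC: 09:30-17:00, 20:00-21:00 (add 2h to convert from UTC-2).
Imani in UTC: 09:30-11:30, 15:00-18:30 (add 5h to convert from UTC-5).
Viktor in UTC: 09:00-13:00, 13:30-16:30, 17:00-17:30 (subtract 2h to convert from UTC+2).
Keanu in UTC: 09:00-20:00 (subtract 2h to convert from UTC+2).
Yuki in UTC: 09:30-12:00, 14:30-16:30 (add 7h to convert from UTC-7).
Nadia ∩ Imani: 09:30-11:30, 15:00-17:00.
Nadia ∩ Imani ∩ Viktor: 09:30-11:30, 15:00-16:30.
Nadia ∩ Imani ∩ Viktor ∩ Keanu: 09:30-11:30, 15:00-16:30.
Nadia ∩ Imani ∩ Viktor ∩ Keanu ∩ Yuki: 09:30-11:30, 15:00-16:30.

09:30-11:30, 15:00-16:30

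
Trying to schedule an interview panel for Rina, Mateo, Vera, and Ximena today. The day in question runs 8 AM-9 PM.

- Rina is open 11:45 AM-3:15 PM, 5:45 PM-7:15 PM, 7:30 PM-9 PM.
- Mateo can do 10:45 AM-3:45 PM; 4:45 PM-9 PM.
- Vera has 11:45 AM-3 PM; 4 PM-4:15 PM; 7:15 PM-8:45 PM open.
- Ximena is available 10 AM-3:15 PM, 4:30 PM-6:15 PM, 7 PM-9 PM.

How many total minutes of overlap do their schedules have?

270

Rina ∩ Mateo: 11:45-15:15, 17:45-19:15, 19:30-21:00.
Rina ∩ Mateo ∩ Vera: 11:45-15:00, 19:30-20:45.
Rina ∩ Mateo ∩ Vera ∩ Ximena: 11:45-15:00, 19:30-20:45.
Those are the intersection windows.
Summing the common windows: 195 + 75 = 270 minutes.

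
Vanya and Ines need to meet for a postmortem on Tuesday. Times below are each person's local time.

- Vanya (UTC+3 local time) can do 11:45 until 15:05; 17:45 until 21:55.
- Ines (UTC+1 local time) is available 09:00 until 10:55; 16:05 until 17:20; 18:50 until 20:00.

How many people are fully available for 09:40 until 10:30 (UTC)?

Vanya in UTC: 08:45-12:05, 14:45-18:55 (subtract 3h to convert from UTC+3).
Ines in UTC: 08:00-09:55, 15:05-16:20, 17:50-19:00 (subtract 1h to convert from UTC+1).
Vanya can make the full 09:40-10:30 slot — that's 1.

1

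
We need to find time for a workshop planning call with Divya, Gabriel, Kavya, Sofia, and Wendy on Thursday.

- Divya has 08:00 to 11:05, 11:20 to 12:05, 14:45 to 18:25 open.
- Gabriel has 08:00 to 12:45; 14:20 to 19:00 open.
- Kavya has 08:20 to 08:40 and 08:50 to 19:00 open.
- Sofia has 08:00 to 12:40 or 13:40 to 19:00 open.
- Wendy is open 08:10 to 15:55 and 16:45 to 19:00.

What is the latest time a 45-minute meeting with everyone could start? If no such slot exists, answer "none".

Divya ∩ Gabriel: 08:00-11:05, 11:20-12:05, 14:45-18:25.
Divya ∩ Gabriel ∩ Kavya: 08:20-08:40, 08:50-11:05, 11:20-12:05, 14:45-18:25.
Divya ∩ Gabriel ∩ Kavya ∩ Sofia: 08:20-08:40, 08:50-11:05, 11:20-12:05, 14:45-18:25.
Divya ∩ Gabriel ∩ Kavya ∩ Sofia ∩ Wendy: 08:20-08:40, 08:50-11:05, 11:20-12:05, 14:45-15:55, 16:45-18:25.
So the common availability across everyone is 08:20-08:40, 08:50-11:05, 11:20-12:05, 14:45-15:55, 16:45-18:25.
The last common window of at least 45 minutes is 16:45-18:25; a 45-minute meeting can start as late as 17:40 and still end by 18:25.

17:40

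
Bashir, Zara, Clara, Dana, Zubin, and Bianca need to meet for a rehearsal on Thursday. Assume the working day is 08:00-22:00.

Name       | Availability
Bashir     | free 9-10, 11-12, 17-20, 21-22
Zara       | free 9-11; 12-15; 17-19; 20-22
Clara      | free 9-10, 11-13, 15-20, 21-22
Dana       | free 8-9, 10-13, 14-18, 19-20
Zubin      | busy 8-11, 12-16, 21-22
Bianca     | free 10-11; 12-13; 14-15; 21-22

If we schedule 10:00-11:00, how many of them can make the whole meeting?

3

Bashir free: 09:00-10:00, 11:00-12:00, 17:00-20:00, 21:00-22:00.
Zara free: 09:00-11:00, 12:00-15:00, 17:00-19:00, 20:00-22:00.
Clara free: 09:00-10:00, 11:00-13:00, 15:00-20:00, 21:00-22:00.
Dana free: 08:00-09:00, 10:00-13:00, 14:00-18:00, 19:00-20:00.
Zubin free: 11:00-12:00, 16:00-21:00 (invert busy blocks within the working day).
Bianca free: 10:00-11:00, 12:00-13:00, 14:00-15:00, 21:00-22:00.
Zara, Dana, and Bianca can make the full 10:00-11:00 slot — that's 3.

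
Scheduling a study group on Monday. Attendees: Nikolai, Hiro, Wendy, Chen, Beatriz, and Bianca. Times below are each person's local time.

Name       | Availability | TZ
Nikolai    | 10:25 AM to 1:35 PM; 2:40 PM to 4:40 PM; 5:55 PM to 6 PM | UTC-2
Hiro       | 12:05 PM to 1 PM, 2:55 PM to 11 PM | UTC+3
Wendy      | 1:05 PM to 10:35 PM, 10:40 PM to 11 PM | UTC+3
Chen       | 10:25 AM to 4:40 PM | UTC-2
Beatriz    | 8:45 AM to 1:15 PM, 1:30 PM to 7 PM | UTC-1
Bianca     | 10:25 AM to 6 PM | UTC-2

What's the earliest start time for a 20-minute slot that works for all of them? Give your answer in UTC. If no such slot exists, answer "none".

Nikolai in UTC: 12:25-15:35, 16:40-18:40, 19:55-20:00 (add 2h to convert from UTC-2).
Hiro in UTC: 09:05-10:00, 11:55-20:00 (subtract 3h to convert from UTC+3).
Wendy in UTC: 10:05-19:35, 19:40-20:00 (subtract 3h to convert from UTC+3).
Chen in UTC: 12:25-18:40 (add 2h to convert from UTC-2).
Beatriz in UTC: 09:45-14:15, 14:30-20:00 (add 1h to convert from UTC-1).
Bianca in UTC: 12:25-20:00 (add 2h to convert from UTC-2).
Nikolai ∩ Hiro: 12:25-15:35, 16:40-18:40, 19:55-20:00.
Nikolai ∩ Hiro ∩ Wendy: 12:25-15:35, 16:40-18:40, 19:55-20:00.
Nikolai ∩ Hiro ∩ Wendy ∩ Chen: 12:25-15:35, 16:40-18:40.
Nikolai ∩ Hiro ∩ Wendy ∩ Chen ∩ Beatriz: 12:25-14:15, 14:30-15:35, 16:40-18:40.
Nikolai ∩ Hiro ∩ Wendy ∩ Chen ∩ Beatriz ∩ Bianca: 12:25-14:15, 14:30-15:35, 16:40-18:40.
Those are the intersection windows.
The first common window of at least 20 minutes is 12:25-14:15, so the earliest start is 12:25.

12:25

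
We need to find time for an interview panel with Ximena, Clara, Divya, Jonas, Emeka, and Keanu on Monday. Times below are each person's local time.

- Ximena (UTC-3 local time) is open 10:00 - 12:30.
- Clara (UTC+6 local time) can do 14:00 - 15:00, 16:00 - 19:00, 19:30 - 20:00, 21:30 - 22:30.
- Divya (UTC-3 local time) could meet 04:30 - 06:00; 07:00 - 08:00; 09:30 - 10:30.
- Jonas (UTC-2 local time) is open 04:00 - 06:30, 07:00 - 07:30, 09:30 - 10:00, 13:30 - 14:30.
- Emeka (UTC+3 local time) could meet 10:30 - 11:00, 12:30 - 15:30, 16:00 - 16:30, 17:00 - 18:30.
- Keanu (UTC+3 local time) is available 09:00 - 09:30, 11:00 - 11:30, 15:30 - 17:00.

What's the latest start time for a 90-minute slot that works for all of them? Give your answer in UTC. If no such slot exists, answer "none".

none

Ximena in UTC: 13:00-15:30 (add 3h to convert from UTC-3).
Clara in UTC: 08:00-09:00, 10:00-13:00, 13:30-14:00, 15:30-16:30 (subtract 6h to convert from UTC+6).
Divya in UTC: 07:30-09:00, 10:00-11:00, 12:30-13:30 (add 3h to convert from UTC-3).
Jonas in UTC: 06:00-08:30, 09:00-09:30, 11:30-12:00, 15:30-16:30 (add 2h to convert from UTC-2).
Emeka in UTC: 07:30-08:00, 09:30-12:30, 13:00-13:30, 14:00-15:30 (subtract 3h to convert from UTC+3).
Keanu in UTC: 06:00-06:30, 08:00-08:30, 12:30-14:00 (subtract 3h to convert from UTC+3).
Ximena ∩ Clara: 13:30-14:00.
Ximena ∩ Clara ∩ Divya: ∅.
Ximena ∩ Clara ∩ Divya ∩ Jonas: ∅.
Ximena ∩ Clara ∩ Divya ∩ Jonas ∩ Emeka: ∅.
Ximena ∩ Clara ∩ Divya ∩ Jonas ∩ Emeka ∩ Keanu: ∅.
There is no time when everyone is free.
No common window is at least 90 minutes long.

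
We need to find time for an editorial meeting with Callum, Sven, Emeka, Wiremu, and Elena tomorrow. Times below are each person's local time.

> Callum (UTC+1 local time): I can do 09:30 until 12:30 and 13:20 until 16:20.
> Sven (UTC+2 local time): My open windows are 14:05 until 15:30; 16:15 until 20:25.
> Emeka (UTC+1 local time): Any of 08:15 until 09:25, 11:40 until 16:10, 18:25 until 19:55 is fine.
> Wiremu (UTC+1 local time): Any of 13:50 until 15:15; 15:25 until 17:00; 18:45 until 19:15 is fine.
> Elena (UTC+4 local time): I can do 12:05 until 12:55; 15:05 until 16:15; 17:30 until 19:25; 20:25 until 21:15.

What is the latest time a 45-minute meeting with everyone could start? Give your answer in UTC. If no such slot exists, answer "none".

14:25

Callum in UTC: 08:30-11:30, 12:20-15:20 (subtract 1h to convert from UTC+1).
Sven in UTC: 12:05-13:30, 14:15-18:25 (subtract 2h to convert from UTC+2).
Emeka in UTC: 07:15-08:25, 10:40-15:10, 17:25-18:55 (subtract 1h to convert from UTC+1).
Wiremu in UTC: 12:50-14:15, 14:25-16:00, 17:45-18:15 (subtract 1h to convert from UTC+1).
Elena in UTC: 08:05-08:55, 11:05-12:15, 13:30-15:25, 16:25-17:15 (subtract 4h to convert from UTC+4).
Callum ∩ Sven: 12:20-13:30, 14:15-15:20.
Callum ∩ Sven ∩ Emeka: 12:20-13:30, 14:15-15:10.
Callum ∩ Sven ∩ Emeka ∩ Wiremu: 12:50-13:30, 14:25-15:10.
Callum ∩ Sven ∩ Emeka ∩ Wiremu ∩ Elena: 14:25-15:10.
Those are the intersection windows.
The last common window of at least 45 minutes is 14:25-15:10; a 45-minute meeting can start as late as 14:25 and still end by 15:10.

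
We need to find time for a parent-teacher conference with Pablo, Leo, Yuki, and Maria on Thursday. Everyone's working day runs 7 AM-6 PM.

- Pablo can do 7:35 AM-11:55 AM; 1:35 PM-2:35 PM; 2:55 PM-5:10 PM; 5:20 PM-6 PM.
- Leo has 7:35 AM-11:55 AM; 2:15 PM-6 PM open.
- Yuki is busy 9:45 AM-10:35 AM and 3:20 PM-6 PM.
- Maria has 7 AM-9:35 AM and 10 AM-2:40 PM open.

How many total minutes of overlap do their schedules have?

Pablo free: 07:35-11:55, 13:35-14:35, 14:55-17:10, 17:20-18:00.
Leo free: 07:35-11:55, 14:15-18:00.
Yuki free: 07:00-09:45, 10:35-15:20 (invert busy blocks within the working day).
Maria free: 07:00-09:35, 10:00-14:40.
Pablo ∩ Leo: 07:35-11:55, 14:15-14:35, 14:55-17:10, 17:20-18:00.
Pablo ∩ Leo ∩ Yuki: 07:35-09:45, 10:35-11:55, 14:15-14:35, 14:55-15:20.
Pablo ∩ Leo ∩ Yuki ∩ Maria: 07:35-09:35, 10:35-11:55, 14:15-14:35.
Summing the common windows: 120 + 80 + 20 = 220 minutes.

220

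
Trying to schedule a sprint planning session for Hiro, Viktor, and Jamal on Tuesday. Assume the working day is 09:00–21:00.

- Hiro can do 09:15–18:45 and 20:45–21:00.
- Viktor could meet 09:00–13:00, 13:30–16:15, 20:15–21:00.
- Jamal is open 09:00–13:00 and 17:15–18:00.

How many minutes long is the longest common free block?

Hiro ∩ Viktor: 09:15-13:00, 13:30-16:15, 20:45-21:00.
Hiro ∩ Viktor ∩ Jamal: 09:15-13:00.
The longest is 09:15-13:00 at 225 minutes.

225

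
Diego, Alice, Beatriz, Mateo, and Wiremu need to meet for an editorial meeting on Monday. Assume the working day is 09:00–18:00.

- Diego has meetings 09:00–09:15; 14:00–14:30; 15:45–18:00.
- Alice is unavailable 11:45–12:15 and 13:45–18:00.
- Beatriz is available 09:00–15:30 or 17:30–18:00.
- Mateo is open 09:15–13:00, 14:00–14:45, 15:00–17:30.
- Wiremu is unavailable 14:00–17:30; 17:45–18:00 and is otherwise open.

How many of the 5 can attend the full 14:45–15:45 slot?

Diego free: 09:15-14:00, 14:30-15:45 (invert busy blocks within the working day).
Alice free: 09:00-11:45, 12:15-13:45 (invert busy blocks within the working day).
Beatriz free: 09:00-15:30, 17:30-18:00.
Mateo free: 09:15-13:00, 14:00-14:45, 15:00-17:30.
Wiremu free: 09:00-14:00, 17:30-17:45 (invert busy blocks within the working day).
Diego can make the full 14:45-15:45 slot — that's 1.

1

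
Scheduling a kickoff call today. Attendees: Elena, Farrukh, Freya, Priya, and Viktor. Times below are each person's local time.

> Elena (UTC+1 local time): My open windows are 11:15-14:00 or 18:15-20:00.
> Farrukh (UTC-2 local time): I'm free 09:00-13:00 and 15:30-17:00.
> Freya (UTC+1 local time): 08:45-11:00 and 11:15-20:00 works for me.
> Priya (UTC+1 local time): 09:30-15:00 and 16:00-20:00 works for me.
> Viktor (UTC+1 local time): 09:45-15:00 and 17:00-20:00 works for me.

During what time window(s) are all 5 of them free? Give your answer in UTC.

11:00-13:00, 17:30-19:00

Elena in UTC: 10:15-13:00, 17:15-19:00 (subtract 1h to convert from UTC+1).
Farrukh in UTC: 11:00-15:00, 17:30-19:00 (add 2h to convert from UTC-2).
Freya in UTC: 07:45-10:00, 10:15-19:00 (subtract 1h to convert from UTC+1).
Priya in UTC: 08:30-14:00, 15:00-19:00 (subtract 1h to convert from UTC+1).
Viktor in UTC: 08:45-14:00, 16:00-19:00 (subtract 1h to convert from UTC+1).
Elena ∩ Farrukh: 11:00-13:00, 17:30-19:00.
Elena ∩ Farrukh ∩ Freya: 11:00-13:00, 17:30-19:00.
Elena ∩ Farrukh ∩ Freya ∩ Priya: 11:00-13:00, 17:30-19:00.
Elena ∩ Farrukh ∩ Freya ∩ Priya ∩ Viktor: 11:00-13:00, 17:30-19:00.
Those are the intersection windows.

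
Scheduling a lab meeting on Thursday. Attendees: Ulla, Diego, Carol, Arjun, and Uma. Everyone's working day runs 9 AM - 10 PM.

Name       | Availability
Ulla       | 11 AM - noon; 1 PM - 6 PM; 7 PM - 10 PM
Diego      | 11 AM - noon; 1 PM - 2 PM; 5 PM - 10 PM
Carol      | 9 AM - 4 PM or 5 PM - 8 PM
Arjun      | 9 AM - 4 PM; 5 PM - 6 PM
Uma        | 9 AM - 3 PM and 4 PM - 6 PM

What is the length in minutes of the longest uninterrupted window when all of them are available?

60

Ulla ∩ Diego: 11:00-12:00, 13:00-14:00, 17:00-18:00, 19:00-22:00.
Ulla ∩ Diego ∩ Carol: 11:00-12:00, 13:00-14:00, 17:00-18:00, 19:00-20:00.
Ulla ∩ Diego ∩ Carol ∩ Arjun: 11:00-12:00, 13:00-14:00, 17:00-18:00.
Ulla ∩ Diego ∩ Carol ∩ Arjun ∩ Uma: 11:00-12:00, 13:00-14:00, 17:00-18:00.
So the common availability across everyone is 11:00-12:00, 13:00-14:00, 17:00-18:00.
The longest is 11:00-12:00 at 60 minutes.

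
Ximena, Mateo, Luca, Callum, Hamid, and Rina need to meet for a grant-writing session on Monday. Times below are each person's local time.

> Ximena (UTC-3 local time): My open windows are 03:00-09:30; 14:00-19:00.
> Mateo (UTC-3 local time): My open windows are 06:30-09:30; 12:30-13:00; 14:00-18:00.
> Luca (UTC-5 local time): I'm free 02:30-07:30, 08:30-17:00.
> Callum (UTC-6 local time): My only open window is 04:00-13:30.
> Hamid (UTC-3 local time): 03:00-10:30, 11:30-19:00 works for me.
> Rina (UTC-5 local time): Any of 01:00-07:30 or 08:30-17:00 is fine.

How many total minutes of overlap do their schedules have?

Ximena in UTC: 06:00-12:30, 17:00-22:00 (add 3h to convert from UTC-3).
Mateo in UTC: 09:30-12:30, 15:30-16:00, 17:00-21:00 (add 3h to convert from UTC-3).
Luca in UTC: 07:30-12:30, 13:30-22:00 (add 5h to convert from UTC-5).
Callum in UTC: 10:00-19:30 (add 6h to convert from UTC-6).
Hamid in UTC: 06:00-13:30, 14:30-22:00 (add 3h to convert from UTC-3).
Rina in UTC: 06:00-12:30, 13:30-22:00 (add 5h to convert from UTC-5).
Ximena ∩ Mateo: 09:30-12:30, 17:00-21:00.
Ximena ∩ Mateo ∩ Luca: 09:30-12:30, 17:00-21:00.
Ximena ∩ Mateo ∩ Luca ∩ Callum: 10:00-12:30, 17:00-19:30.
Ximena ∩ Mateo ∩ Luca ∩ Callum ∩ Hamid: 10:00-12:30, 17:00-19:30.
Ximena ∩ Mateo ∩ Luca ∩ Callum ∩ Hamid ∩ Rina: 10:00-12:30, 17:00-19:30.
Summing the common windows: 150 + 150 = 300 minutes.

300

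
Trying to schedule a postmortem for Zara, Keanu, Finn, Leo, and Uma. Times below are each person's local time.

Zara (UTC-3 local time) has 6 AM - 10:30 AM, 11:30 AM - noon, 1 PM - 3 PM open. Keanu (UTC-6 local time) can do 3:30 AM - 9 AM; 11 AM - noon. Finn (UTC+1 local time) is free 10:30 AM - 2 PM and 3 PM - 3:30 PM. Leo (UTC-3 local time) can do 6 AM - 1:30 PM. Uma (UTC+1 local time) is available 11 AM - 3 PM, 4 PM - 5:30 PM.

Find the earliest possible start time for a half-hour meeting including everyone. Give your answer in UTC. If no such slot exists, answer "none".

Zara in UTC: 09:00-13:30, 14:30-15:00, 16:00-18:00 (add 3h to convert from UTC-3).
Keanu in UTC: 09:30-15:00, 17:00-18:00 (add 6h to convert from UTC-6).
Finn in UTC: 09:30-13:00, 14:00-14:30 (subtract 1h to convert from UTC+1).
Leo in UTC: 09:00-16:30 (add 3h to convert from UTC-3).
Uma in UTC: 10:00-14:00, 15:00-16:30 (subtract 1h to convert from UTC+1).
Zara ∩ Keanu: 09:30-13:30, 14:30-15:00, 17:00-18:00.
Zara ∩ Keanu ∩ Finn: 09:30-13:00.
Zara ∩ Keanu ∩ Finn ∩ Leo: 09:30-13:00.
Zara ∩ Keanu ∩ Finn ∩ Leo ∩ Uma: 10:00-13:00.
The first common window of at least 30 minutes is 10:00-13:00, so the earliest start is 10:00.

10:00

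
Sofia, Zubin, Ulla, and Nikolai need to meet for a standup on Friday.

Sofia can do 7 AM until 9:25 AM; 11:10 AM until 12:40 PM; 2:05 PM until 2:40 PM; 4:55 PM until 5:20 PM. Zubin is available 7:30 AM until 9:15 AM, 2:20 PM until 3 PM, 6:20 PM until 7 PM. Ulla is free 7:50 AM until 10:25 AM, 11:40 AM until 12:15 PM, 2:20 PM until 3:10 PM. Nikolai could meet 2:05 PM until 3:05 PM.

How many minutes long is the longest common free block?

Sofia ∩ Zubin: 07:30-09:15, 14:20-14:40.
Sofia ∩ Zubin ∩ Ulla: 07:50-09:15, 14:20-14:40.
Sofia ∩ Zubin ∩ Ulla ∩ Nikolai: 14:20-14:40.
The longest is 14:20-14:40 at 20 minutes.

20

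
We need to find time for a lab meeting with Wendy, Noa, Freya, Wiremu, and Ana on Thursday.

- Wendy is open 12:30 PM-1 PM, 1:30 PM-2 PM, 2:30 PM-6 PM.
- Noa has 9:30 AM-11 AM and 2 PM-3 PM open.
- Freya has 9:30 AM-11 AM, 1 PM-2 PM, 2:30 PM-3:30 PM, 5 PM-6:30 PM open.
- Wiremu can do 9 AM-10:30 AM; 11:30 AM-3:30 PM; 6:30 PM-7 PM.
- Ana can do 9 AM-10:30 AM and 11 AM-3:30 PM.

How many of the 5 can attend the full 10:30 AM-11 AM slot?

Noa and Freya can make the full 10:30-11:00 slot — that's 2.

2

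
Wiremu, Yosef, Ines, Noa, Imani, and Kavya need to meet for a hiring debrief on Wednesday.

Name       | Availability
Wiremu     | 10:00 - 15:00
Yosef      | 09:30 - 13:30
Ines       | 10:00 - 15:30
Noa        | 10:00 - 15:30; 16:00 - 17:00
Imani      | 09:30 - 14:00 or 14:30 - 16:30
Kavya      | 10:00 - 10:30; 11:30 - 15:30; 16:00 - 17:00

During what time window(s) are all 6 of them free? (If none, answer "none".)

Wiremu ∩ Yosef: 10:00-13:30.
Wiremu ∩ Yosef ∩ Ines: 10:00-13:30.
Wiremu ∩ Yosef ∩ Ines ∩ Noa: 10:00-13:30.
Wiremu ∩ Yosef ∩ Ines ∩ Noa ∩ Imani: 10:00-13:30.
Wiremu ∩ Yosef ∩ Ines ∩ Noa ∩ Imani ∩ Kavya: 10:00-10:30, 11:30-13:30.

10:00-10:30, 11:30-13:30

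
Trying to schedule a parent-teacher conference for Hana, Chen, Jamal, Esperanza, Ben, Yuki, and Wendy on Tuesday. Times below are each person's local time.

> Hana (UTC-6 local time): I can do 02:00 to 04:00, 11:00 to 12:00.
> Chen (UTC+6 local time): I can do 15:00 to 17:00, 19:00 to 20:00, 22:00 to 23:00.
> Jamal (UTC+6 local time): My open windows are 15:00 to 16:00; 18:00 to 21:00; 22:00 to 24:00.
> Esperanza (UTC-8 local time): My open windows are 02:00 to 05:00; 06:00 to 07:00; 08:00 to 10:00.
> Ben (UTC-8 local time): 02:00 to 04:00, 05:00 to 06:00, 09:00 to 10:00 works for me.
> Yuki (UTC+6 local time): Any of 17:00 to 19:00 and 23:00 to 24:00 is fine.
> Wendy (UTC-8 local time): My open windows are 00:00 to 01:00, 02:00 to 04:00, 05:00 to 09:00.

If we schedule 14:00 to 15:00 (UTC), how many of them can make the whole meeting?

3

Hana in UTC: 08:00-10:00, 17:00-18:00 (add 6h to convert from UTC-6).
Chen in UTC: 09:00-11:00, 13:00-14:00, 16:00-17:00 (subtract 6h to convert from UTC+6).
Jamal in UTC: 09:00-10:00, 12:00-15:00, 16:00-18:00 (subtract 6h to convert from UTC+6).
Esperanza in UTC: 10:00-13:00, 14:00-15:00, 16:00-18:00 (add 8h to convert from UTC-8).
Ben in UTC: 10:00-12:00, 13:00-14:00, 17:00-18:00 (add 8h to convert from UTC-8).
Yuki in UTC: 11:00-13:00, 17:00-18:00 (subtract 6h to convert from UTC+6).
Wendy in UTC: 08:00-09:00, 10:00-12:00, 13:00-17:00 (add 8h to convert from UTC-8).
Jamal, Esperanza, and Wendy can make the full 14:00-15:00 slot — that's 3.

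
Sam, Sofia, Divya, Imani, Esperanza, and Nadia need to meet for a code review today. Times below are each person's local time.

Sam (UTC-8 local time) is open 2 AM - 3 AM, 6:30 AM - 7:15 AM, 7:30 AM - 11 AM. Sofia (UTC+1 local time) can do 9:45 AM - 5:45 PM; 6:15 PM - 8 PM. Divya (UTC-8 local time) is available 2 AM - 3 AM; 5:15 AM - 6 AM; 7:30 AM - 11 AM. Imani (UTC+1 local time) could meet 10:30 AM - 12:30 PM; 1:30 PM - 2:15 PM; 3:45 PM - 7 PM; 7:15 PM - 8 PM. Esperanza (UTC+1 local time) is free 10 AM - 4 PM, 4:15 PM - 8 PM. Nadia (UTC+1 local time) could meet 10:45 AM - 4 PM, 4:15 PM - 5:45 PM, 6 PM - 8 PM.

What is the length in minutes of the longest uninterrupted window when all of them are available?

Sam in UTC: 10:00-11:00, 14:30-15:15, 15:30-19:00 (add 8h to convert from UTC-8).
Sofia in UTC: 08:45-16:45, 17:15-19:00 (subtract 1h to convert from UTC+1).
Divya in UTC: 10:00-11:00, 13:15-14:00, 15:30-19:00 (add 8h to convert from UTC-8).
Imani in UTC: 09:30-11:30, 12:30-13:15, 14:45-18:00, 18:15-19:00 (subtract 1h to convert from UTC+1).
Esperanza in UTC: 09:00-15:00, 15:15-19:00 (subtract 1h to convert from UTC+1).
Nadia in UTC: 09:45-15:00, 15:15-16:45, 17:00-19:00 (subtract 1h to convert from UTC+1).
Sam ∩ Sofia: 10:00-11:00, 14:30-15:15, 15:30-16:45, 17:15-19:00.
Sam ∩ Sofia ∩ Divya: 10:00-11:00, 15:30-16:45, 17:15-19:00.
Sam ∩ Sofia ∩ Divya ∩ Imani: 10:00-11:00, 15:30-16:45, 17:15-18:00, 18:15-19:00.
Sam ∩ Sofia ∩ Divya ∩ Imani ∩ Esperanza: 10:00-11:00, 15:30-16:45, 17:15-18:00, 18:15-19:00.
Sam ∩ Sofia ∩ Divya ∩ Imani ∩ Esperanza ∩ Nadia: 10:00-11:00, 15:30-16:45, 17:15-18:00, 18:15-19:00.
So the common availability across everyone is 10:00-11:00, 15:30-16:45, 17:15-18:00, 18:15-19:00.
The longest is 15:30-16:45 at 75 minutes.

75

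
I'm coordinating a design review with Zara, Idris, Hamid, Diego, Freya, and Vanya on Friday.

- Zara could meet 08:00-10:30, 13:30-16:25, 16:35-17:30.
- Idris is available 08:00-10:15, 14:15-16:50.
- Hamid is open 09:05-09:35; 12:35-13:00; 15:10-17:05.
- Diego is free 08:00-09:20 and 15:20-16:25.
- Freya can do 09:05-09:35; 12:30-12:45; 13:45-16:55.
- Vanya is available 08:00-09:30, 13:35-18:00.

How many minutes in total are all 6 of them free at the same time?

80

Zara ∩ Idris: 08:00-10:15, 14:15-16:25, 16:35-16:50.
Zara ∩ Idris ∩ Hamid: 09:05-09:35, 15:10-16:25, 16:35-16:50.
Zara ∩ Idris ∩ Hamid ∩ Diego: 09:05-09:20, 15:20-16:25.
Zara ∩ Idris ∩ Hamid ∩ Diego ∩ Freya: 09:05-09:20, 15:20-16:25.
Zara ∩ Idris ∩ Hamid ∩ Diego ∩ Freya ∩ Vanya: 09:05-09:20, 15:20-16:25.
Summing the common windows: 15 + 65 = 80 minutes.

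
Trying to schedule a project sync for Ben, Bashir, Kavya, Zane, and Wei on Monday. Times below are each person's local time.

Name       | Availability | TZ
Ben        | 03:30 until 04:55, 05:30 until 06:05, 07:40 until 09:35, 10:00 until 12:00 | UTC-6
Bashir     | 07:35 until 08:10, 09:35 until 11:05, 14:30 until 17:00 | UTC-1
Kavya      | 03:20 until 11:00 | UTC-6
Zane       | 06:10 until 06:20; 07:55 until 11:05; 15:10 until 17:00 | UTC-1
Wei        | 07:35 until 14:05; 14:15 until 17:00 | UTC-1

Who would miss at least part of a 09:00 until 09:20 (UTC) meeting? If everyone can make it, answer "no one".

Bashir, Ben, Kavya

Ben in UTC: 09:30-10:55, 11:30-12:05, 13:40-15:35, 16:00-18:00 (add 6h to convert from UTC-6).
Bashir in UTC: 08:35-09:10, 10:35-12:05, 15:30-18:00 (add 1h to convert from UTC-1).
Kavya in UTC: 09:20-17:00 (add 6h to convert from UTC-6).
Zane in UTC: 07:10-07:20, 08:55-12:05, 16:10-18:00 (add 1h to convert from UTC-1).
Wei in UTC: 08:35-15:05, 15:15-18:00 (add 1h to convert from UTC-1).
Ben: not fully free for 09:00-09:20. Bashir: not fully free for 09:00-09:20. Kavya: not fully free for 09:00-09:20. Zane: free for 09:00-09:20. Wei: free for 09:00-09:20.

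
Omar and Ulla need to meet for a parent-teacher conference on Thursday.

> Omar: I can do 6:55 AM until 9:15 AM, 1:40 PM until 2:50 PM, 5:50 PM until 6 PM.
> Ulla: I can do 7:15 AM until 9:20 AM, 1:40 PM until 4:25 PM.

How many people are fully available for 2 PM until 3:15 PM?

1

Ulla can make the full 14:00-15:15 slot — that's 1.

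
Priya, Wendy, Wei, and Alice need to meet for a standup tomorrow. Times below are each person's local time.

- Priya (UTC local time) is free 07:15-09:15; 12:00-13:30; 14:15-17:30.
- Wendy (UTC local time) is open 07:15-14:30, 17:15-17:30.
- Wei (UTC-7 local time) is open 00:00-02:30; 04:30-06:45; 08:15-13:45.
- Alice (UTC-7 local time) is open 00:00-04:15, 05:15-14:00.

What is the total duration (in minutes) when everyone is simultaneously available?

Priya in UTC: 07:15-09:15, 12:00-13:30, 14:15-17:30.
Wendy in UTC: 07:15-14:30, 17:15-17:30.
Wei in UTC: 07:00-09:30, 11:30-13:45, 15:15-20:45 (add 7h to convert from UTC-7).
Alice in UTC: 07:00-11:15, 12:15-21:00 (add 7h to convert from UTC-7).
Priya ∩ Wendy: 07:15-09:15, 12:00-13:30, 14:15-14:30, 17:15-17:30.
Priya ∩ Wendy ∩ Wei: 07:15-09:15, 12:00-13:30, 17:15-17:30.
Priya ∩ Wendy ∩ Wei ∩ Alice: 07:15-09:15, 12:15-13:30, 17:15-17:30.
Summing the common windows: 120 + 75 + 15 = 210 minutes.

210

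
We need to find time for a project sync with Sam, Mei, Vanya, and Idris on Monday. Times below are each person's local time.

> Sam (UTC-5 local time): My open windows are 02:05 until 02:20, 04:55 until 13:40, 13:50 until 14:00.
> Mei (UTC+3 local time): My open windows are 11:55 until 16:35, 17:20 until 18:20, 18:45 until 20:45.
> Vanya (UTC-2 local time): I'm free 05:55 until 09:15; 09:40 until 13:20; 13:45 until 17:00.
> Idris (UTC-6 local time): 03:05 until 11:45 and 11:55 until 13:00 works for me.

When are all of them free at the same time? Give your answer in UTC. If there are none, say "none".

Sam in UTC: 07:05-07:20, 09:55-18:40, 18:50-19:00 (add 5h to convert from UTC-5).
Mei in UTC: 08:55-13:35, 14:20-15:20, 15:45-17:45 (subtract 3h to convert from UTC+3).
Vanya in UTC: 07:55-11:15, 11:40-15:20, 15:45-19:00 (add 2h to convert from UTC-2).
Idris in UTC: 09:05-17:45, 17:55-19:00 (add 6h to convert from UTC-6).
Sam ∩ Mei: 09:55-13:35, 14:20-15:20, 15:45-17:45.
Sam ∩ Mei ∩ Vanya: 09:55-11:15, 11:40-13:35, 14:20-15:20, 15:45-17:45.
Sam ∩ Mei ∩ Vanya ∩ Idris: 09:55-11:15, 11:40-13:35, 14:20-15:20, 15:45-17:45.
So the common availability across everyone is 09:55-11:15, 11:40-13:35, 14:20-15:20, 15:45-17:45.

09:55-11:15, 11:40-13:35, 14:20-15:20, 15:45-17:45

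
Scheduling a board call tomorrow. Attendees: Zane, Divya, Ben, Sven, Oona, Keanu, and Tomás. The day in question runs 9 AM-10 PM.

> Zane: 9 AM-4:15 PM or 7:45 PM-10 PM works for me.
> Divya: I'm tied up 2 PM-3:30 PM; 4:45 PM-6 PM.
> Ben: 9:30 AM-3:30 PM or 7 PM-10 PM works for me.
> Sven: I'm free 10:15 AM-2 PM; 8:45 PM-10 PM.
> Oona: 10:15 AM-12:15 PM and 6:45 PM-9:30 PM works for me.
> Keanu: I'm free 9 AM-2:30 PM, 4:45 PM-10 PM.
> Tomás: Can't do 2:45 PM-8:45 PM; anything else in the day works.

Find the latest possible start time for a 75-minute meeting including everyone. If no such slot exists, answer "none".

11:00

Zane free: 09:00-16:15, 19:45-22:00.
Divya free: 09:00-14:00, 15:30-16:45, 18:00-22:00 (invert busy blocks within the working day).
Ben free: 09:30-15:30, 19:00-22:00.
Sven free: 10:15-14:00, 20:45-22:00.
Oona free: 10:15-12:15, 18:45-21:30.
Keanu free: 09:00-14:30, 16:45-22:00.
Tomás free: 09:00-14:45, 20:45-22:00 (invert busy blocks within the working day).
Zane ∩ Divya: 09:00-14:00, 15:30-16:15, 19:45-22:00.
Zane ∩ Divya ∩ Ben: 09:30-14:00, 19:45-22:00.
Zane ∩ Divya ∩ Ben ∩ Sven: 10:15-14:00, 20:45-22:00.
Zane ∩ Divya ∩ Ben ∩ Sven ∩ Oona: 10:15-12:15, 20:45-21:30.
Zane ∩ Divya ∩ Ben ∩ Sven ∩ Oona ∩ Keanu: 10:15-12:15, 20:45-21:30.
Zane ∩ Divya ∩ Ben ∩ Sven ∩ Oona ∩ Keanu ∩ Tomás: 10:15-12:15, 20:45-21:30.
The last common window of at least 75 minutes is 10:15-12:15; a 75-minute meeting can start as late as 11:00 and still end by 12:15.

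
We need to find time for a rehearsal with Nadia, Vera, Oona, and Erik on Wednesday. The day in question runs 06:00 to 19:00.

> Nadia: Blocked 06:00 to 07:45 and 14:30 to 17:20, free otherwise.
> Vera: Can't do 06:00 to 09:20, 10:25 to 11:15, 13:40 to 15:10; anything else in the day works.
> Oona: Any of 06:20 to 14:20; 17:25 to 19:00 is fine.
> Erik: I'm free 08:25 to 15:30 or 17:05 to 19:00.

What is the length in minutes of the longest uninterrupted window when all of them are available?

Nadia free: 07:45-14:30, 17:20-19:00 (invert busy blocks within the working day).
Vera free: 09:20-10:25, 11:15-13:40, 15:10-19:00 (invert busy blocks within the working day).
Oona free: 06:20-14:20, 17:25-19:00.
Erik free: 08:25-15:30, 17:05-19:00.
Nadia ∩ Vera: 09:20-10:25, 11:15-13:40, 17:20-19:00.
Nadia ∩ Vera ∩ Oona: 09:20-10:25, 11:15-13:40, 17:25-19:00.
Nadia ∩ Vera ∩ Oona ∩ Erik: 09:20-10:25, 11:15-13:40, 17:25-19:00.
The longest is 11:15-13:40 at 145 minutes.

145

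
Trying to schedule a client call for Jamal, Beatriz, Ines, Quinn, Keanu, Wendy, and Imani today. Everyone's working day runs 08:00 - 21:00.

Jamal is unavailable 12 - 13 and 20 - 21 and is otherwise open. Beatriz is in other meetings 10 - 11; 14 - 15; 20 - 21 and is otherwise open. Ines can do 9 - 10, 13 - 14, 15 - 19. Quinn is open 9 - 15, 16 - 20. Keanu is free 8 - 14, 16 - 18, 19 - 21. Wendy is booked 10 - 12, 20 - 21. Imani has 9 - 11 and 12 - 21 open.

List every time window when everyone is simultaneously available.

09:00-10:00, 13:00-14:00, 16:00-18:00

Jamal free: 08:00-12:00, 13:00-20:00 (invert busy blocks within the working day).
Beatriz free: 08:00-10:00, 11:00-14:00, 15:00-20:00 (invert busy blocks within the working day).
Ines free: 09:00-10:00, 13:00-14:00, 15:00-19:00.
Quinn free: 09:00-15:00, 16:00-20:00.
Keanu free: 08:00-14:00, 16:00-18:00, 19:00-21:00.
Wendy free: 08:00-10:00, 12:00-20:00 (invert busy blocks within the working day).
Imani free: 09:00-11:00, 12:00-21:00.
Jamal ∩ Beatriz: 08:00-10:00, 11:00-12:00, 13:00-14:00, 15:00-20:00.
Jamal ∩ Beatriz ∩ Ines: 09:00-10:00, 13:00-14:00, 15:00-19:00.
Jamal ∩ Beatriz ∩ Ines ∩ Quinn: 09:00-10:00, 13:00-14:00, 16:00-19:00.
Jamal ∩ Beatriz ∩ Ines ∩ Quinn ∩ Keanu: 09:00-10:00, 13:00-14:00, 16:00-18:00.
Jamal ∩ Beatriz ∩ Ines ∩ Quinn ∩ Keanu ∩ Wendy: 09:00-10:00, 13:00-14:00, 16:00-18:00.
Jamal ∩ Beatriz ∩ Ines ∩ Quinn ∩ Keanu ∩ Wendy ∩ Imani: 09:00-10:00, 13:00-14:00, 16:00-18:00.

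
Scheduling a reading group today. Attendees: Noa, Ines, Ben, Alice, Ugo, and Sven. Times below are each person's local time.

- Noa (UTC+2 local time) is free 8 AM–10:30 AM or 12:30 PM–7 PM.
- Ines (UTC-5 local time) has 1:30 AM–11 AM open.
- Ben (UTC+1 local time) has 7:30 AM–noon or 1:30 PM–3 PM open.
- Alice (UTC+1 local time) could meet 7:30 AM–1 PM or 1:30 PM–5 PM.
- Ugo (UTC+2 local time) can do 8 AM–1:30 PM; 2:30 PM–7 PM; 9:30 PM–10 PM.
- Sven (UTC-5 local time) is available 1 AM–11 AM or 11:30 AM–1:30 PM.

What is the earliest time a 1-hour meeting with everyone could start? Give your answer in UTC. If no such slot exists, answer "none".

06:30

Noa in UTC: 06:00-08:30, 10:30-17:00 (subtract 2h to convert from UTC+2).
Ines in UTC: 06:30-16:00 (add 5h to convert from UTC-5).
Ben in UTC: 06:30-11:00, 12:30-14:00 (subtract 1h to convert from UTC+1).
Alice in UTC: 06:30-12:00, 12:30-16:00 (subtract 1h to convert from UTC+1).
Ugo in UTC: 06:00-11:30, 12:30-17:00, 19:30-20:00 (subtract 2h to convert from UTC+2).
Sven in UTC: 06:00-16:00, 16:30-18:30 (add 5h to convert from UTC-5).
Noa ∩ Ines: 06:30-08:30, 10:30-16:00.
Noa ∩ Ines ∩ Ben: 06:30-08:30, 10:30-11:00, 12:30-14:00.
Noa ∩ Ines ∩ Ben ∩ Alice: 06:30-08:30, 10:30-11:00, 12:30-14:00.
Noa ∩ Ines ∩ Ben ∩ Alice ∩ Ugo: 06:30-08:30, 10:30-11:00, 12:30-14:00.
Noa ∩ Ines ∩ Ben ∩ Alice ∩ Ugo ∩ Sven: 06:30-08:30, 10:30-11:00, 12:30-14:00.
Those are the intersection windows.
The first common window of at least 60 minutes is 06:30-08:30, so the earliest start is 06:30.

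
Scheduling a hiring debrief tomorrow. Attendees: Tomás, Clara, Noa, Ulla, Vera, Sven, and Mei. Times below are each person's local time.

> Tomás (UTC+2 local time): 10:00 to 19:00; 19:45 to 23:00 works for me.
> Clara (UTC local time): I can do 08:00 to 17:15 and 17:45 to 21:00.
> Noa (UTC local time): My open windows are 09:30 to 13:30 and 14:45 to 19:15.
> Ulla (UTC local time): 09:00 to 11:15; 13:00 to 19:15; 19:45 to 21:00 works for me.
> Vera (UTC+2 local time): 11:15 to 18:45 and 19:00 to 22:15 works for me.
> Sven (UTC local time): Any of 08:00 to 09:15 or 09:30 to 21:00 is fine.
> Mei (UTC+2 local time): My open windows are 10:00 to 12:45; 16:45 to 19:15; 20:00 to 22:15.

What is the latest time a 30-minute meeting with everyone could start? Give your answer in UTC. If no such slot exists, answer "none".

Tomás in UTC: 08:00-17:00, 17:45-21:00 (subtract 2h to convert from UTC+2).
Clara in UTC: 08:00-17:15, 17:45-21:00.
Noa in UTC: 09:30-13:30, 14:45-19:15.
Ulla in UTC: 09:00-11:15, 13:00-19:15, 19:45-21:00.
Vera in UTC: 09:15-16:45, 17:00-20:15 (subtract 2h to convert from UTC+2).
Sven in UTC: 08:00-09:15, 09:30-21:00.
Mei in UTC: 08:00-10:45, 14:45-17:15, 18:00-20:15 (subtract 2h to convert from UTC+2).
Tomás ∩ Clara: 08:00-17:00, 17:45-21:00.
Tomás ∩ Clara ∩ Noa: 09:30-13:30, 14:45-17:00, 17:45-19:15.
Tomás ∩ Clara ∩ Noa ∩ Ulla: 09:30-11:15, 13:00-13:30, 14:45-17:00, 17:45-19:15.
Tomás ∩ Clara ∩ Noa ∩ Ulla ∩ Vera: 09:30-11:15, 13:00-13:30, 14:45-16:45, 17:45-19:15.
Tomás ∩ Clara ∩ Noa ∩ Ulla ∩ Vera ∩ Sven: 09:30-11:15, 13:00-13:30, 14:45-16:45, 17:45-19:15.
Tomás ∩ Clara ∩ Noa ∩ Ulla ∩ Vera ∩ Sven ∩ Mei: 09:30-10:45, 14:45-16:45, 18:00-19:15.
The last common window of at least 30 minutes is 18:00-19:15; a 30-minute meeting can start as late as 18:45 and still end by 19:15.

18:45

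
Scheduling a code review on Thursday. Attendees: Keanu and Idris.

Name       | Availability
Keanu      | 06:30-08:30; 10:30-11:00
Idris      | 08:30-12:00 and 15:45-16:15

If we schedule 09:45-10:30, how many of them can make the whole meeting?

Idris can make the full 09:45-10:30 slot — that's 1.

1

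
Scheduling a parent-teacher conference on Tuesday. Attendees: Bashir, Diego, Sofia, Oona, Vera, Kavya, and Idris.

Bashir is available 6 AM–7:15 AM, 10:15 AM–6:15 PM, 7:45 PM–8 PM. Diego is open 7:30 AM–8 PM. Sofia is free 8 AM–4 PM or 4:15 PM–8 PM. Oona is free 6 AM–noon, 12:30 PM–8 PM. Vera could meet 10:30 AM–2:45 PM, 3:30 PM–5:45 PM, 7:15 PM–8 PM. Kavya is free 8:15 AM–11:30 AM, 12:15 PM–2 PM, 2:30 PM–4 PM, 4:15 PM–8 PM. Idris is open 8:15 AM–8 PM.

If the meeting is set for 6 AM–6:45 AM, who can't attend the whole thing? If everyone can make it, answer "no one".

Bashir: free for 06:00-06:45. Diego: not fully free for 06:00-06:45. Sofia: not fully free for 06:00-06:45. Oona: free for 06:00-06:45. Vera: not fully free for 06:00-06:45. Kavya: not fully free for 06:00-06:45. Idris: not fully free for 06:00-06:45.

Diego, Idris, Kavya, Sofia, Vera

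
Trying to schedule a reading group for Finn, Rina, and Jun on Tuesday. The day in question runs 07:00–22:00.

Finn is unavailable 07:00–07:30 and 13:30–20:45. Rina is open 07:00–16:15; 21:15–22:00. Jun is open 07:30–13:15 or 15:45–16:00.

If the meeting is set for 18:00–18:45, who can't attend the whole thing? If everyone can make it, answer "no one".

Finn, Jun, Rina

Finn free: 07:30-13:30, 20:45-22:00 (invert busy blocks within the working day).
Rina free: 07:00-16:15, 21:15-22:00.
Jun free: 07:30-13:15, 15:45-16:00.
Finn: not fully free for 18:00-18:45. Rina: not fully free for 18:00-18:45. Jun: not fully free for 18:00-18:45.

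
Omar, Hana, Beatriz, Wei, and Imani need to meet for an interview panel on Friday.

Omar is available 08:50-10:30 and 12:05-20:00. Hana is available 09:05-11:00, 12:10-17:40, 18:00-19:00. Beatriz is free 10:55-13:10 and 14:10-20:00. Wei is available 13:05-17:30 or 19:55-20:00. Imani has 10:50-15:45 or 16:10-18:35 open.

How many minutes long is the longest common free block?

Omar ∩ Hana: 09:05-10:30, 12:10-17:40, 18:00-19:00.
Omar ∩ Hana ∩ Beatriz: 12:10-13:10, 14:10-17:40, 18:00-19:00.
Omar ∩ Hana ∩ Beatriz ∩ Wei: 13:05-13:10, 14:10-17:30.
Omar ∩ Hana ∩ Beatriz ∩ Wei ∩ Imani: 13:05-13:10, 14:10-15:45, 16:10-17:30.
So the common availability across everyone is 13:05-13:10, 14:10-15:45, 16:10-17:30.
The longest is 14:10-15:45 at 95 minutes.

95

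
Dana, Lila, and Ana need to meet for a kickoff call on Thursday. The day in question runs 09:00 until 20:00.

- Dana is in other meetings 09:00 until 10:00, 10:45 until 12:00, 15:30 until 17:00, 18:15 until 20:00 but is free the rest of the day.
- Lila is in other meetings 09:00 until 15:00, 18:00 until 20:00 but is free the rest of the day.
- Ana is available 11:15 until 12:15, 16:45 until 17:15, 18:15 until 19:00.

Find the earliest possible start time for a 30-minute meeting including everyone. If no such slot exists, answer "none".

Dana free: 10:00-10:45, 12:00-15:30, 17:00-18:15 (invert busy blocks within the working day).
Lila free: 15:00-18:00 (invert busy blocks within the working day).
Ana free: 11:15-12:15, 16:45-17:15, 18:15-19:00.
Dana ∩ Lila: 15:00-15:30, 17:00-18:00.
Dana ∩ Lila ∩ Ana: 17:00-17:15.
No common window is at least 30 minutes long.

none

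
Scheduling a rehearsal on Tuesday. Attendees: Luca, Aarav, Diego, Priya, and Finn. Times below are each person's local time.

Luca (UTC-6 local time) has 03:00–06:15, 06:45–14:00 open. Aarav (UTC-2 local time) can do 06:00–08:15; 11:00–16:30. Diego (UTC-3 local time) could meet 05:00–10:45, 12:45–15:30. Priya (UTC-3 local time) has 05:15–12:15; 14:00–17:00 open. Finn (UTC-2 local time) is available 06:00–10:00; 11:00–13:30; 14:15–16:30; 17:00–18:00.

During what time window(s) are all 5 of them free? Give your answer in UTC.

09:00-10:15, 13:00-13:45, 17:00-18:30

Luca in UTC: 09:00-12:15, 12:45-20:00 (add 6h to convert from UTC-6).
Aarav in UTC: 08:00-10:15, 13:00-18:30 (add 2h to convert from UTC-2).
Diego in UTC: 08:00-13:45, 15:45-18:30 (add 3h to convert from UTC-3).
Priya in UTC: 08:15-15:15, 17:00-20:00 (add 3h to convert from UTC-3).
Finn in UTC: 08:00-12:00, 13:00-15:30, 16:15-18:30, 19:00-20:00 (add 2h to convert from UTC-2).
Luca ∩ Aarav: 09:00-10:15, 13:00-18:30.
Luca ∩ Aarav ∩ Diego: 09:00-10:15, 13:00-13:45, 15:45-18:30.
Luca ∩ Aarav ∩ Diego ∩ Priya: 09:00-10:15, 13:00-13:45, 17:00-18:30.
Luca ∩ Aarav ∩ Diego ∩ Priya ∩ Finn: 09:00-10:15, 13:00-13:45, 17:00-18:30.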